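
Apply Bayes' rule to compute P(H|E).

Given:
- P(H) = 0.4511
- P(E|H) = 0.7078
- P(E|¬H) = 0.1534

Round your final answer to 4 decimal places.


Bayes' theorem: P(H|E) = P(E|H) × P(H) / P(E)

Step 1: Calculate P(E) using law of total probability
P(E) = P(E|H)P(H) + P(E|¬H)P(¬H)
     = 0.7078 × 0.4511 + 0.1534 × 0.5489
     = 0.31928858 + 0.08420126
     = 0.40348984

Step 2: Apply Bayes' theorem
P(H|E) = P(E|H) × P(H) / P(E)
       = 0.31928858 / 0.40348984
       = 0.7913


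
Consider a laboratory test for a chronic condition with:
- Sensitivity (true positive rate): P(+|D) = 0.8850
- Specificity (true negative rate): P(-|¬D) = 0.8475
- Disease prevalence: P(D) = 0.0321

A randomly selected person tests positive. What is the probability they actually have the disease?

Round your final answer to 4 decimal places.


Let D = has disease, + = positive test

Given:
- P(D) = 0.0321 (prevalence)
- P(+|D) = 0.8850 (sensitivity)
- P(-|¬D) = 0.8475 (specificity)
- P(+|¬D) = 0.1525 (false positive rate = 1 - specificity)

Step 1: Find P(+)
P(+) = P(+|D)P(D) + P(+|¬D)P(¬D)
     = 0.8850 × 0.0321 + 0.1525 × 0.9679
     = 0.02840850 + 0.14760475
     = 0.17601325

Step 2: Apply Bayes' theorem for P(D|+)
P(D|+) = P(+|D)P(D) / P(+)
       = 0.02840850 / 0.17601325
       = 0.1614


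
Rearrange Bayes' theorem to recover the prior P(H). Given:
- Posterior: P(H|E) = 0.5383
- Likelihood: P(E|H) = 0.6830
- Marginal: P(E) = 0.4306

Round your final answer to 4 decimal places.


From Bayes' theorem: P(H|E) = P(E|H) × P(H) / P(E)

Rearranging for P(H):
P(H) = P(H|E) × P(E) / P(E|H)
     = 0.5383 × 0.4306 / 0.6830
     = 0.23179198 / 0.6830
     = 0.3394


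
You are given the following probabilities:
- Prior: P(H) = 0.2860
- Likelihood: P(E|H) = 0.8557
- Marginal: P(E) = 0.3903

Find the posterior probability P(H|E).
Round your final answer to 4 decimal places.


Using Bayes' theorem:

P(H|E) = P(E|H) × P(H) / P(E)
       = 0.8557 × 0.2860 / 0.3903
       = 0.24473020 / 0.3903
       = 0.6270

The evidence strengthens our belief in H.
Prior: 0.2860 → Posterior: 0.6270


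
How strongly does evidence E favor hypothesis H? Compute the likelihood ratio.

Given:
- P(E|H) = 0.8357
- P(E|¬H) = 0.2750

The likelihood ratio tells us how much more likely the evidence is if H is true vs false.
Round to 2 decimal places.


Likelihood Ratio (LR) = P(E|H) / P(E|¬H)

LR = 0.8357 / 0.2750
   = 3.04

The evidence is 3.04 times more likely if H is true than if H is false.
Because LR exceeds 1, E is evidence for H.


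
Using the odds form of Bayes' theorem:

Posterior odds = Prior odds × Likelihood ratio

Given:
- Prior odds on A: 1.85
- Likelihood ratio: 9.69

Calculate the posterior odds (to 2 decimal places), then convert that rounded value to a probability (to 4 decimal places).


Step 1: Calculate posterior odds
Posterior odds = Prior odds × LR
               = 1.85 × 9.69
               = 17.93

Step 2: Convert to probability
P(A|E) = Posterior odds / (1 + Posterior odds)
       = 17.93 / (1 + 17.93)
       = 17.93 / 18.93
       = 0.9472

The evidence increased P(A) from 0.6491 to 0.9472.


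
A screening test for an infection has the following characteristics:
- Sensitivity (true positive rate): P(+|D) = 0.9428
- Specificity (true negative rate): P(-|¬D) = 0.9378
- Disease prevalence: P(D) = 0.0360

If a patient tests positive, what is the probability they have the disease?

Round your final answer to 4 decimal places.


Let D = has disease, + = positive test

Given:
- P(D) = 0.0360 (prevalence)
- P(+|D) = 0.9428 (sensitivity)
- P(-|¬D) = 0.9378 (specificity)
- P(+|¬D) = 0.0622 (false positive rate = 1 - specificity)

Step 1: Find P(+)
P(+) = P(+|D)P(D) + P(+|¬D)P(¬D)
     = 0.9428 × 0.0360 + 0.0622 × 0.9640
     = 0.03394080 + 0.05996080
     = 0.09390160

Step 2: Apply Bayes' theorem for P(D|+)
P(D|+) = P(+|D)P(D) / P(+)
       = 0.03394080 / 0.09390160
       = 0.3615


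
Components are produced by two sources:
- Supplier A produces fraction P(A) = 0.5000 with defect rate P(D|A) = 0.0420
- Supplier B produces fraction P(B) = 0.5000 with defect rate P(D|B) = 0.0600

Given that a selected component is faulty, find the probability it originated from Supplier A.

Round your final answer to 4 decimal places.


Let A = from Supplier A, D = faulty

Given:
- P(A) = 0.5000, P(B) = 0.5000
- P(D|A) = 0.0420, P(D|B) = 0.0600

Step 1: Find P(D)
P(D) = P(D|A)P(A) + P(D|B)P(B)
     = 0.0420 × 0.5000 + 0.0600 × 0.5000
     = 0.02100000 + 0.03000000
     = 0.05100000

Step 2: Apply Bayes' theorem
P(A|D) = P(D|A)P(A) / P(D)
       = 0.02100000 / 0.05100000
       = 0.4118


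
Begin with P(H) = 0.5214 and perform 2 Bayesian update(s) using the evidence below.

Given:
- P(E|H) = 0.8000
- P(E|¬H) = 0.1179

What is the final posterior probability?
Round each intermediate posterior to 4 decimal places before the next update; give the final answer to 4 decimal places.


Sequential Bayesian updating:

Initial prior: P(H) = 0.5214

Update 1:
  P(E) = 0.8000 × 0.5214 + 0.1179 × 0.4786 = 0.41712000 + 0.05642694 = 0.47354694
  P(H|E) = 0.41712000 / 0.47354694 = 0.8808

Update 2:
  P(E) = 0.8000 × 0.8808 + 0.1179 × 0.1192 = 0.70464000 + 0.01405368 = 0.71869368
  P(H|E) = 0.70464000 / 0.71869368 = 0.9804

Final posterior: 0.9804


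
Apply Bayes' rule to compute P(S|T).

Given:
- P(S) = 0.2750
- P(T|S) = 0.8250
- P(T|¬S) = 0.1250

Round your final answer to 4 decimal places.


Bayes' theorem: P(S|T) = P(T|S) × P(S) / P(T)

Step 1: Calculate P(T) using law of total probability
P(T) = P(T|S)P(S) + P(T|¬S)P(¬S)
     = 0.8250 × 0.2750 + 0.1250 × 0.7250
     = 0.22687500 + 0.09062500
     = 0.31750000

Step 2: Apply Bayes' theorem
P(S|T) = P(T|S) × P(S) / P(T)
       = 0.22687500 / 0.31750000
       = 0.7146


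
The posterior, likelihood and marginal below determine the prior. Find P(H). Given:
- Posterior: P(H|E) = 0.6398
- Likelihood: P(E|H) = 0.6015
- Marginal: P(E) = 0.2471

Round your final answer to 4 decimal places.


From Bayes' theorem: P(H|E) = P(E|H) × P(H) / P(E)

Rearranging for P(H):
P(H) = P(H|E) × P(E) / P(E|H)
     = 0.6398 × 0.2471 / 0.6015
     = 0.15809458 / 0.6015
     = 0.2628


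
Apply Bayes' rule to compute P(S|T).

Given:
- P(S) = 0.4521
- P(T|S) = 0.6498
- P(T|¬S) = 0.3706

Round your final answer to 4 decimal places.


Bayes' theorem: P(S|T) = P(T|S) × P(S) / P(T)

Step 1: Calculate P(T) using law of total probability
P(T) = P(T|S)P(S) + P(T|¬S)P(¬S)
     = 0.6498 × 0.4521 + 0.3706 × 0.5479
     = 0.29377458 + 0.20305174
     = 0.49682632

Step 2: Apply Bayes' theorem
P(S|T) = P(T|S) × P(S) / P(T)
       = 0.29377458 / 0.49682632
       = 0.5913


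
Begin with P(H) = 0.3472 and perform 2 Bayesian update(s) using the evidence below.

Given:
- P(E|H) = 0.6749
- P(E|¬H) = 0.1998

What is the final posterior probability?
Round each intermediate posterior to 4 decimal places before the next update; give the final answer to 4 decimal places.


Sequential Bayesian updating:

Initial prior: P(H) = 0.3472

Update 1:
  P(E) = 0.6749 × 0.3472 + 0.1998 × 0.6528 = 0.23432528 + 0.13042944 = 0.36475472
  P(H|E) = 0.23432528 / 0.36475472 = 0.6424

Update 2:
  P(E) = 0.6749 × 0.6424 + 0.1998 × 0.3576 = 0.43355576 + 0.07144848 = 0.50500424
  P(H|E) = 0.43355576 / 0.50500424 = 0.8585

Final posterior: 0.8585


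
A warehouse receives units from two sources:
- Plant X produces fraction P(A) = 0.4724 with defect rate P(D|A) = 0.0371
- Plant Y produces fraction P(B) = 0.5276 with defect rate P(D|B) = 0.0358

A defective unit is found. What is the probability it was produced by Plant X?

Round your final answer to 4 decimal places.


Let A = from Plant X, D = defective

Given:
- P(A) = 0.4724, P(B) = 0.5276
- P(D|A) = 0.0371, P(D|B) = 0.0358

Step 1: Find P(D)
P(D) = P(D|A)P(A) + P(D|B)P(B)
     = 0.0371 × 0.4724 + 0.0358 × 0.5276
     = 0.01752604 + 0.01888808
     = 0.03641412

Step 2: Apply Bayes' theorem
P(A|D) = P(D|A)P(A) / P(D)
       = 0.01752604 / 0.03641412
       = 0.4813


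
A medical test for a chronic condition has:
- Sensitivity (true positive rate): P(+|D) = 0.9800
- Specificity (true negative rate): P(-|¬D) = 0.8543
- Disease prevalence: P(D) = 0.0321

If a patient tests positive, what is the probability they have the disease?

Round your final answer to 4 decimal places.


Let D = has disease, + = positive test

Given:
- P(D) = 0.0321 (prevalence)
- P(+|D) = 0.9800 (sensitivity)
- P(-|¬D) = 0.8543 (specificity)
- P(+|¬D) = 0.1457 (false positive rate = 1 - specificity)

Step 1: Find P(+)
P(+) = P(+|D)P(D) + P(+|¬D)P(¬D)
     = 0.9800 × 0.0321 + 0.1457 × 0.9679
     = 0.03145800 + 0.14102303
     = 0.17248103

Step 2: Apply Bayes' theorem for P(D|+)
P(D|+) = P(+|D)P(D) / P(+)
       = 0.03145800 / 0.17248103
       = 0.1824


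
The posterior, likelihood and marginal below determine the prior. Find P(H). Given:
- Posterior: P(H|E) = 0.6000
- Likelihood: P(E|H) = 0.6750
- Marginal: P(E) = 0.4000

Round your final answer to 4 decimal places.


From Bayes' theorem: P(H|E) = P(E|H) × P(H) / P(E)

Rearranging for P(H):
P(H) = P(H|E) × P(E) / P(E|H)
     = 0.6000 × 0.4000 / 0.6750
     = 0.24000000 / 0.6750
     = 0.3556


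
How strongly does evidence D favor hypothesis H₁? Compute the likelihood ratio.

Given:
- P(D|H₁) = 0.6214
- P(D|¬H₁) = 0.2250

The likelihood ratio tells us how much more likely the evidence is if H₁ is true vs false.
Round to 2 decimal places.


Likelihood Ratio (LR) = P(D|H₁) / P(D|¬H₁)

LR = 0.6214 / 0.2250
   = 2.76

The evidence is 2.76 times more likely if H₁ is true than if H₁ is false.
LR > 1, so observing D raises the odds in favor of H₁.


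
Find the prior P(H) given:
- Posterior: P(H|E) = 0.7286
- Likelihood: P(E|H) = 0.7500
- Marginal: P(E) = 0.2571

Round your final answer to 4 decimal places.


From Bayes' theorem: P(H|E) = P(E|H) × P(H) / P(E)

Rearranging for P(H):
P(H) = P(H|E) × P(E) / P(E|H)
     = 0.7286 × 0.2571 / 0.7500
     = 0.18732306 / 0.7500
     = 0.2498


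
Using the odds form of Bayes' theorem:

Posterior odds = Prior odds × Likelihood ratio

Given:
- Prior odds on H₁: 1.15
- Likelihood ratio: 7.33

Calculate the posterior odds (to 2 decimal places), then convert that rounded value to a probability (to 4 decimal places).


Step 1: Calculate posterior odds
Posterior odds = Prior odds × LR
               = 1.15 × 7.33
               = 8.43

Step 2: Convert to probability
P(H₁|E) = Posterior odds / (1 + Posterior odds)
       = 8.43 / (1 + 8.43)
       = 8.43 / 9.43
       = 0.8940

The evidence increased P(H₁) from 0.5349 to 0.8940.


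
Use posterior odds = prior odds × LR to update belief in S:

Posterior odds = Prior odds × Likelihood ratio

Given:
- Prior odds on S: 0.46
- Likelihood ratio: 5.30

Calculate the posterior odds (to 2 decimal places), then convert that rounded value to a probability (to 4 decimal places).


Step 1: Calculate posterior odds
Posterior odds = Prior odds × LR
               = 0.46 × 5.30
               = 2.44

Step 2: Convert to probability
P(S|E) = Posterior odds / (1 + Posterior odds)
       = 2.44 / (1 + 2.44)
       = 2.44 / 3.44
       = 0.7093

The evidence increased P(S) from 0.3151 to 0.7093.


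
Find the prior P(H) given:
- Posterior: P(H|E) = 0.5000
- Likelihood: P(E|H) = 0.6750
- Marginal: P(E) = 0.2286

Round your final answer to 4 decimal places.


From Bayes' theorem: P(H|E) = P(E|H) × P(H) / P(E)

Rearranging for P(H):
P(H) = P(H|E) × P(E) / P(E|H)
     = 0.5000 × 0.2286 / 0.6750
     = 0.11430000 / 0.6750
     = 0.1693


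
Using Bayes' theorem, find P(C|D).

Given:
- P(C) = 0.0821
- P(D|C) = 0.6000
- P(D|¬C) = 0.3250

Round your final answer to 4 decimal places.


Bayes' theorem: P(C|D) = P(D|C) × P(C) / P(D)

Step 1: Calculate P(D) using law of total probability
P(D) = P(D|C)P(C) + P(D|¬C)P(¬C)
     = 0.6000 × 0.0821 + 0.3250 × 0.9179
     = 0.04926000 + 0.29831750
     = 0.34757750

Step 2: Apply Bayes' theorem
P(C|D) = P(D|C) × P(C) / P(D)
       = 0.04926000 / 0.34757750
       = 0.1417


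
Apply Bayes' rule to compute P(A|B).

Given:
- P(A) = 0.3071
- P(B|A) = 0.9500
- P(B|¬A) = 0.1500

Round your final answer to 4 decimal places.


Bayes' theorem: P(A|B) = P(B|A) × P(A) / P(B)

Step 1: Calculate P(B) using law of total probability
P(B) = P(B|A)P(A) + P(B|¬A)P(¬A)
     = 0.9500 × 0.3071 + 0.1500 × 0.6929
     = 0.29174500 + 0.10393500
     = 0.39568000

Step 2: Apply Bayes' theorem
P(A|B) = P(B|A) × P(A) / P(B)
       = 0.29174500 / 0.39568000
       = 0.7373


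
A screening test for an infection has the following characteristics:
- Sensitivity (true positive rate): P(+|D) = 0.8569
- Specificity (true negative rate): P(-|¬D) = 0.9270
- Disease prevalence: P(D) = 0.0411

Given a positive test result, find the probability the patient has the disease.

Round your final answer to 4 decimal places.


Let D = has disease, + = positive test

Given:
- P(D) = 0.0411 (prevalence)
- P(+|D) = 0.8569 (sensitivity)
- P(-|¬D) = 0.9270 (specificity)
- P(+|¬D) = 0.0730 (false positive rate = 1 - specificity)

Step 1: Find P(+)
P(+) = P(+|D)P(D) + P(+|¬D)P(¬D)
     = 0.8569 × 0.0411 + 0.0730 × 0.9589
     = 0.03521859 + 0.06999970
     = 0.10521829

Step 2: Apply Bayes' theorem for P(D|+)
P(D|+) = P(+|D)P(D) / P(+)
       = 0.03521859 / 0.10521829
       = 0.3347


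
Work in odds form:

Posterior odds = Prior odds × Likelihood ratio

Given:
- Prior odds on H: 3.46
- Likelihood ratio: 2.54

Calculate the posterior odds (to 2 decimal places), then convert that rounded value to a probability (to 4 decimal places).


Step 1: Calculate posterior odds
Posterior odds = Prior odds × LR
               = 3.46 × 2.54
               = 8.79

Step 2: Convert to probability
P(H|E) = Posterior odds / (1 + Posterior odds)
       = 8.79 / (1 + 8.79)
       = 8.79 / 9.79
       = 0.8979

The evidence increased P(H) from 0.7758 to 0.8979.


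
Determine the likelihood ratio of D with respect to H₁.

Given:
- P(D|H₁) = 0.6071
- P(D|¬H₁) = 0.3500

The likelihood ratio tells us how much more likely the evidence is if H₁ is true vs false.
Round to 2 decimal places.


Likelihood Ratio (LR) = P(D|H₁) / P(D|¬H₁)

LR = 0.6071 / 0.3500
   = 1.73

The evidence is 1.73 times more likely if H₁ is true than if H₁ is false.
Because LR exceeds 1, D is evidence for H₁.


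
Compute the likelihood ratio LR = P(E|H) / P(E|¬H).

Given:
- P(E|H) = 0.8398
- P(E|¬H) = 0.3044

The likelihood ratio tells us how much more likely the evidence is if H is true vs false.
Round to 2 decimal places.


Likelihood Ratio (LR) = P(E|H) / P(E|¬H)

LR = 0.8398 / 0.3044
   = 2.76

The evidence is 2.76 times more likely if H is true than if H is false.
LR > 1, so observing E raises the odds in favor of H.


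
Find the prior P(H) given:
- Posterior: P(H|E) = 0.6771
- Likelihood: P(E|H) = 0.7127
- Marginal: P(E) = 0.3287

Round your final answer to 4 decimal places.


From Bayes' theorem: P(H|E) = P(E|H) × P(H) / P(E)

Rearranging for P(H):
P(H) = P(H|E) × P(E) / P(E|H)
     = 0.6771 × 0.3287 / 0.7127
     = 0.22256277 / 0.7127
     = 0.3123


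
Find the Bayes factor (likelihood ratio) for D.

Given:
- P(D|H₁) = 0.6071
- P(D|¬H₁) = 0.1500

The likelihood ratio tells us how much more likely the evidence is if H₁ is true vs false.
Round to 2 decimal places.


Likelihood Ratio (LR) = P(D|H₁) / P(D|¬H₁)

LR = 0.6071 / 0.1500
   = 4.05

The evidence is 4.05 times more likely if H₁ is true than if H₁ is false.
LR > 1, so observing D raises the odds in favor of H₁.


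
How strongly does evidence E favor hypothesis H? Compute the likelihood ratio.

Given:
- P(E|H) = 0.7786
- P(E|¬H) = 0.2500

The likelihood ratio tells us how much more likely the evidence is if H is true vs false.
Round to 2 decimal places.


Likelihood Ratio (LR) = P(E|H) / P(E|¬H)

LR = 0.7786 / 0.2500
   = 3.11

The evidence is 3.11 times more likely if H is true than if H is false.
Because LR exceeds 1, E is evidence for H.


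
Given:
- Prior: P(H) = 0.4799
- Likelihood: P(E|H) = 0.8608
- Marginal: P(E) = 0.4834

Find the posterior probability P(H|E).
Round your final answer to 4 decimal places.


Using Bayes' theorem:

P(H|E) = P(E|H) × P(H) / P(E)
       = 0.8608 × 0.4799 / 0.4834
       = 0.41309792 / 0.4834
       = 0.8546

The evidence strengthens our belief in H.
Prior: 0.4799 → Posterior: 0.8546


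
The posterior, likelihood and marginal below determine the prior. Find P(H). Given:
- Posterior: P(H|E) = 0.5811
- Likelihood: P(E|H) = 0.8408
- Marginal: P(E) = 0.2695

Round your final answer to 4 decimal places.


From Bayes' theorem: P(H|E) = P(E|H) × P(H) / P(E)

Rearranging for P(H):
P(H) = P(H|E) × P(E) / P(E|H)
     = 0.5811 × 0.2695 / 0.8408
     = 0.15660645 / 0.8408
     = 0.1863


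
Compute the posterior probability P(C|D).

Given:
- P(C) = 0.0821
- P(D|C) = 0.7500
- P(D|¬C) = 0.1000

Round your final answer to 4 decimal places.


Bayes' theorem: P(C|D) = P(D|C) × P(C) / P(D)

Step 1: Calculate P(D) using law of total probability
P(D) = P(D|C)P(C) + P(D|¬C)P(¬C)
     = 0.7500 × 0.0821 + 0.1000 × 0.9179
     = 0.06157500 + 0.09179000
     = 0.15336500

Step 2: Apply Bayes' theorem
P(C|D) = P(D|C) × P(C) / P(D)
       = 0.06157500 / 0.15336500
       = 0.4015


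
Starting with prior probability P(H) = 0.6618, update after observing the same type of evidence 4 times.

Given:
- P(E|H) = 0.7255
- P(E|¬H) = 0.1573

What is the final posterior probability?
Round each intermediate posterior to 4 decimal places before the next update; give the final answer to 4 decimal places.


Sequential Bayesian updating:

Initial prior: P(H) = 0.6618

Update 1:
  P(E) = 0.7255 × 0.6618 + 0.1573 × 0.3382 = 0.48013590 + 0.05319886 = 0.53333476
  P(H|E) = 0.48013590 / 0.53333476 = 0.9003

Update 2:
  P(E) = 0.7255 × 0.9003 + 0.1573 × 0.0997 = 0.65316765 + 0.01568281 = 0.66885046
  P(H|E) = 0.65316765 / 0.66885046 = 0.9766

Update 3:
  P(E) = 0.7255 × 0.9766 + 0.1573 × 0.0234 = 0.70852330 + 0.00368082 = 0.71220412
  P(H|E) = 0.70852330 / 0.71220412 = 0.9948

Update 4:
  P(E) = 0.7255 × 0.9948 + 0.1573 × 0.0052 = 0.72172740 + 0.00081796 = 0.72254536
  P(H|E) = 0.72172740 / 0.72254536 = 0.9989

Final posterior: 0.9989


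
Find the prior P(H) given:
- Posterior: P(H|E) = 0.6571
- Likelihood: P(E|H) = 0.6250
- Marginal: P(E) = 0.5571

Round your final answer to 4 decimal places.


From Bayes' theorem: P(H|E) = P(E|H) × P(H) / P(E)

Rearranging for P(H):
P(H) = P(H|E) × P(E) / P(E|H)
     = 0.6571 × 0.5571 / 0.6250
     = 0.36607041 / 0.6250
     = 0.5857


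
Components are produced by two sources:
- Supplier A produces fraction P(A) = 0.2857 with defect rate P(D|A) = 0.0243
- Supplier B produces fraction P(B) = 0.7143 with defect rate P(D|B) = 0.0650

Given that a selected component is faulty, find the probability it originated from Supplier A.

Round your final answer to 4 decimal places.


Let A = from Supplier A, D = faulty

Given:
- P(A) = 0.2857, P(B) = 0.7143
- P(D|A) = 0.0243, P(D|B) = 0.0650

Step 1: Find P(D)
P(D) = P(D|A)P(A) + P(D|B)P(B)
     = 0.0243 × 0.2857 + 0.0650 × 0.7143
     = 0.00694251 + 0.04642950
     = 0.05337201

Step 2: Apply Bayes' theorem
P(A|D) = P(D|A)P(A) / P(D)
       = 0.00694251 / 0.05337201
       = 0.1301


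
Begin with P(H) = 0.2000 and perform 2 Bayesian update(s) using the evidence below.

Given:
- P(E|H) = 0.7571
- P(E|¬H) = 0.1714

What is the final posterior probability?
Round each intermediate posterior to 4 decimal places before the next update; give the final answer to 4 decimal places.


Sequential Bayesian updating:

Initial prior: P(H) = 0.2000

Update 1:
  P(E) = 0.7571 × 0.2000 + 0.1714 × 0.8000 = 0.15142000 + 0.13712000 = 0.28854000
  P(H|E) = 0.15142000 / 0.28854000 = 0.5248

Update 2:
  P(E) = 0.7571 × 0.5248 + 0.1714 × 0.4752 = 0.39732608 + 0.08144928 = 0.47877536
  P(H|E) = 0.39732608 / 0.47877536 = 0.8299

Final posterior: 0.8299


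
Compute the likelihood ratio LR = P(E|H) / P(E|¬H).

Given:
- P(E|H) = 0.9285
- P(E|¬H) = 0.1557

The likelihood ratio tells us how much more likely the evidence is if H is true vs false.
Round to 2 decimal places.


Likelihood Ratio (LR) = P(E|H) / P(E|¬H)

LR = 0.9285 / 0.1557
   = 5.96

The evidence is 5.96 times more likely if H is true than if H is false.
Because LR exceeds 1, E is evidence for H.


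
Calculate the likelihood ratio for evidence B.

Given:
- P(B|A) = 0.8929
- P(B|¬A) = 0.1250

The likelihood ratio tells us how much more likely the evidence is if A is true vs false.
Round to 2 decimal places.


Likelihood Ratio (LR) = P(B|A) / P(B|¬A)

LR = 0.8929 / 0.1250
   = 7.14

The evidence is 7.14 times more likely if A is true than if A is false.
LR > 1, so observing B raises the odds in favor of A.


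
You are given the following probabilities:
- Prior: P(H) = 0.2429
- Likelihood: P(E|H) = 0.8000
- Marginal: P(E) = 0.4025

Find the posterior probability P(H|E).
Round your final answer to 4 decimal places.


Using Bayes' theorem:

P(H|E) = P(E|H) × P(H) / P(E)
       = 0.8000 × 0.2429 / 0.4025
       = 0.19432000 / 0.4025
       = 0.4828

The evidence strengthens our belief in H.
Prior: 0.2429 → Posterior: 0.4828


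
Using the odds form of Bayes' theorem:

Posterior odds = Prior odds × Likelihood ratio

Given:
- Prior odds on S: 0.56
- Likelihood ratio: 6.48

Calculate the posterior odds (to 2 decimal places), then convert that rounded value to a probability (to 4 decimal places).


Step 1: Calculate posterior odds
Posterior odds = Prior odds × LR
               = 0.56 × 6.48
               = 3.63

Step 2: Convert to probability
P(S|E) = Posterior odds / (1 + Posterior odds)
       = 3.63 / (1 + 3.63)
       = 3.63 / 4.63
       = 0.7840

The evidence increased P(S) from 0.3590 to 0.7840.


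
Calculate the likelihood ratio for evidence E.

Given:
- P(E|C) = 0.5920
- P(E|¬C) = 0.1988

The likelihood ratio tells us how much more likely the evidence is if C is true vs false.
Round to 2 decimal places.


Likelihood Ratio (LR) = P(E|C) / P(E|¬C)

LR = 0.5920 / 0.1988
   = 2.98

The evidence is 2.98 times more likely if C is true than if C is false.
Because LR exceeds 1, E is evidence for C.


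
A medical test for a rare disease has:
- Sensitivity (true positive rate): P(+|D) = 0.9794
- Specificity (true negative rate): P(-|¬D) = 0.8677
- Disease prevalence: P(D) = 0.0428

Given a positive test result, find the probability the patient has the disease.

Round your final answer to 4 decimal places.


Let D = has disease, + = positive test

Given:
- P(D) = 0.0428 (prevalence)
- P(+|D) = 0.9794 (sensitivity)
- P(-|¬D) = 0.8677 (specificity)
- P(+|¬D) = 0.1323 (false positive rate = 1 - specificity)

Step 1: Find P(+)
P(+) = P(+|D)P(D) + P(+|¬D)P(¬D)
     = 0.9794 × 0.0428 + 0.1323 × 0.9572
     = 0.04191832 + 0.12663756
     = 0.16855588

Step 2: Apply Bayes' theorem for P(D|+)
P(D|+) = P(+|D)P(D) / P(+)
       = 0.04191832 / 0.16855588
       = 0.2487


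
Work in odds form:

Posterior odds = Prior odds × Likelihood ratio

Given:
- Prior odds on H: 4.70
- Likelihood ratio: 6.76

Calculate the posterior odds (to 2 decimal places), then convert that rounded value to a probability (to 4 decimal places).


Step 1: Calculate posterior odds
Posterior odds = Prior odds × LR
               = 4.70 × 6.76
               = 31.77

Step 2: Convert to probability
P(H|E) = Posterior odds / (1 + Posterior odds)
       = 31.77 / (1 + 31.77)
       = 31.77 / 32.77
       = 0.9695

The evidence increased P(H) from 0.8246 to 0.9695.


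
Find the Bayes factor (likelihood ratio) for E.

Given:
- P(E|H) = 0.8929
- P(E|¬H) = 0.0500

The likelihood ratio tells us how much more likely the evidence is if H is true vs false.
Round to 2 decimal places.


Likelihood Ratio (LR) = P(E|H) / P(E|¬H)

LR = 0.8929 / 0.0500
   = 17.86

The evidence is 17.86 times more likely if H is true than if H is false.
Because LR exceeds 1, E is evidence for H.


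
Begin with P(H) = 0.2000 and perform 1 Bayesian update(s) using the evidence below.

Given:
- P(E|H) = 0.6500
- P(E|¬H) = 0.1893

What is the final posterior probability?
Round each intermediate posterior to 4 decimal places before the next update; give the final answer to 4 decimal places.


Sequential Bayesian updating:

Initial prior: P(H) = 0.2000

Update 1:
  P(E) = 0.6500 × 0.2000 + 0.1893 × 0.8000 = 0.13000000 + 0.15144000 = 0.28144000
  P(H|E) = 0.13000000 / 0.28144000 = 0.4619

Final posterior: 0.4619


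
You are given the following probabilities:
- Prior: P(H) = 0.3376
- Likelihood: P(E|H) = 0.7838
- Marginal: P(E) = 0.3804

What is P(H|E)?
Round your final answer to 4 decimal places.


Using Bayes' theorem:

P(H|E) = P(E|H) × P(H) / P(E)
       = 0.7838 × 0.3376 / 0.3804
       = 0.26461088 / 0.3804
       = 0.6956

The evidence strengthens our belief in H.
Prior: 0.3376 → Posterior: 0.6956


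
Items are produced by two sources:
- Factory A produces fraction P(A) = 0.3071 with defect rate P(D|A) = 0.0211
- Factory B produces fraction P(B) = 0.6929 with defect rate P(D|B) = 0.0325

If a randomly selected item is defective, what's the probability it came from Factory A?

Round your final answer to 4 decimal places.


Let A = from Factory A, D = defective

Given:
- P(A) = 0.3071, P(B) = 0.6929
- P(D|A) = 0.0211, P(D|B) = 0.0325

Step 1: Find P(D)
P(D) = P(D|A)P(A) + P(D|B)P(B)
     = 0.0211 × 0.3071 + 0.0325 × 0.6929
     = 0.00647981 + 0.02251925
     = 0.02899906

Step 2: Apply Bayes' theorem
P(A|D) = P(D|A)P(A) / P(D)
       = 0.00647981 / 0.02899906
       = 0.2234


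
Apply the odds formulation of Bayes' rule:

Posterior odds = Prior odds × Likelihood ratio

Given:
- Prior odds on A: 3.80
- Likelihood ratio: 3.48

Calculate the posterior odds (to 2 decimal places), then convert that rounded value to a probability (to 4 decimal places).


Step 1: Calculate posterior odds
Posterior odds = Prior odds × LR
               = 3.80 × 3.48
               = 13.22

Step 2: Convert to probability
P(A|E) = Posterior odds / (1 + Posterior odds)
       = 13.22 / (1 + 13.22)
       = 13.22 / 14.22
       = 0.9297

The evidence increased P(A) from 0.7917 to 0.9297.


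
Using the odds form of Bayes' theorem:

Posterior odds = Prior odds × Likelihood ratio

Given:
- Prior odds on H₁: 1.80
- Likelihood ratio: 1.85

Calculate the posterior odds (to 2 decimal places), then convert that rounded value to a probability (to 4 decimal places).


Step 1: Calculate posterior odds
Posterior odds = Prior odds × LR
               = 1.80 × 1.85
               = 3.33

Step 2: Convert to probability
P(H₁|E) = Posterior odds / (1 + Posterior odds)
       = 3.33 / (1 + 3.33)
       = 3.33 / 4.33
       = 0.7691

The evidence increased P(H₁) from 0.6429 to 0.7691.


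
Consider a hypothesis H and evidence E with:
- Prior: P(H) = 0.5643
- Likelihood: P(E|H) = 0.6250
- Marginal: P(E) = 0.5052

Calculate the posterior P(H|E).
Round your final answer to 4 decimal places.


Using Bayes' theorem:

P(H|E) = P(E|H) × P(H) / P(E)
       = 0.6250 × 0.5643 / 0.5052
       = 0.35268750 / 0.5052
       = 0.6981

The evidence strengthens our belief in H.
Prior: 0.5643 → Posterior: 0.6981


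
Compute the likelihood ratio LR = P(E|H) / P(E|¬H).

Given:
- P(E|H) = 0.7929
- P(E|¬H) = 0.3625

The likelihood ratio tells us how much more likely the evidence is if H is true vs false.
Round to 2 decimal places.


Likelihood Ratio (LR) = P(E|H) / P(E|¬H)

LR = 0.7929 / 0.3625
   = 2.19

The evidence is 2.19 times more likely if H is true than if H is false.
LR > 1, so observing E raises the odds in favor of H.


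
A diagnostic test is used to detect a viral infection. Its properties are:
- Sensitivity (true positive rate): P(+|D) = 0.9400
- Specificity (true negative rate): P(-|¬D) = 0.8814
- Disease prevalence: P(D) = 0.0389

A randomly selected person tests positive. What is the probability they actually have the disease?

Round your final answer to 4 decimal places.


Let D = has disease, + = positive test

Given:
- P(D) = 0.0389 (prevalence)
- P(+|D) = 0.9400 (sensitivity)
- P(-|¬D) = 0.8814 (specificity)
- P(+|¬D) = 0.1186 (false positive rate = 1 - specificity)

Step 1: Find P(+)
P(+) = P(+|D)P(D) + P(+|¬D)P(¬D)
     = 0.9400 × 0.0389 + 0.1186 × 0.9611
     = 0.03656600 + 0.11398646
     = 0.15055246

Step 2: Apply Bayes' theorem for P(D|+)
P(D|+) = P(+|D)P(D) / P(+)
       = 0.03656600 / 0.15055246
       = 0.2429


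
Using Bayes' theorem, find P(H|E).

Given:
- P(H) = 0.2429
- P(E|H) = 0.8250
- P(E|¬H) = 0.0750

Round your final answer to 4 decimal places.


Bayes' theorem: P(H|E) = P(E|H) × P(H) / P(E)

Step 1: Calculate P(E) using law of total probability
P(E) = P(E|H)P(H) + P(E|¬H)P(¬H)
     = 0.8250 × 0.2429 + 0.0750 × 0.7571
     = 0.20039250 + 0.05678250
     = 0.25717500

Step 2: Apply Bayes' theorem
P(H|E) = P(E|H) × P(H) / P(E)
       = 0.20039250 / 0.25717500
       = 0.7792


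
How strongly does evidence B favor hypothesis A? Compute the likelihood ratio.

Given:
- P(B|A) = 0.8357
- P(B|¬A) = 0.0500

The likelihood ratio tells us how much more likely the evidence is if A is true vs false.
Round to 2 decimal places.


Likelihood Ratio (LR) = P(B|A) / P(B|¬A)

LR = 0.8357 / 0.0500
   = 16.71

The evidence is 16.71 times more likely if A is true than if A is false.
Since LR > 1, the evidence supports A over ¬A.


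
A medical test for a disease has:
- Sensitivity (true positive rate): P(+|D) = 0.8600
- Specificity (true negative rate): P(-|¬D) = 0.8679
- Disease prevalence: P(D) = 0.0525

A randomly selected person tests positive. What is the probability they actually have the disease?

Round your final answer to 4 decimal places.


Let D = has disease, + = positive test

Given:
- P(D) = 0.0525 (prevalence)
- P(+|D) = 0.8600 (sensitivity)
- P(-|¬D) = 0.8679 (specificity)
- P(+|¬D) = 0.1321 (false positive rate = 1 - specificity)

Step 1: Find P(+)
P(+) = P(+|D)P(D) + P(+|¬D)P(¬D)
     = 0.8600 × 0.0525 + 0.1321 × 0.9475
     = 0.04515000 + 0.12516475
     = 0.17031475

Step 2: Apply Bayes' theorem for P(D|+)
P(D|+) = P(+|D)P(D) / P(+)
       = 0.04515000 / 0.17031475
       = 0.2651


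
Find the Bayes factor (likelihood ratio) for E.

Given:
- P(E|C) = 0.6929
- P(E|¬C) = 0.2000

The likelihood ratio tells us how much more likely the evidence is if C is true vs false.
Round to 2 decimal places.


Likelihood Ratio (LR) = P(E|C) / P(E|¬C)

LR = 0.6929 / 0.2000
   = 3.46

The evidence is 3.46 times more likely if C is true than if C is false.
LR > 1, so observing E raises the odds in favor of C.


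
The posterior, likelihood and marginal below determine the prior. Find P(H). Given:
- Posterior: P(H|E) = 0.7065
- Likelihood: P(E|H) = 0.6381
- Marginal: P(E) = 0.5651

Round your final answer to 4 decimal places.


From Bayes' theorem: P(H|E) = P(E|H) × P(H) / P(E)

Rearranging for P(H):
P(H) = P(H|E) × P(E) / P(E|H)
     = 0.7065 × 0.5651 / 0.6381
     = 0.39924315 / 0.6381
     = 0.6257


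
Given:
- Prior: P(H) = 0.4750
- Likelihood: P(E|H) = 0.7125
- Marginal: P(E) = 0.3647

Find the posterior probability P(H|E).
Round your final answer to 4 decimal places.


Using Bayes' theorem:

P(H|E) = P(E|H) × P(H) / P(E)
       = 0.7125 × 0.4750 / 0.3647
       = 0.33843750 / 0.3647
       = 0.9280

The evidence strengthens our belief in H.
Prior: 0.4750 → Posterior: 0.9280


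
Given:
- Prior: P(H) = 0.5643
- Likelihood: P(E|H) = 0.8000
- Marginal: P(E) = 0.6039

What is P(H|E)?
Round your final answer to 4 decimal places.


Using Bayes' theorem:

P(H|E) = P(E|H) × P(H) / P(E)
       = 0.8000 × 0.5643 / 0.6039
       = 0.45144000 / 0.6039
       = 0.7475

The evidence strengthens our belief in H.
Prior: 0.5643 → Posterior: 0.7475


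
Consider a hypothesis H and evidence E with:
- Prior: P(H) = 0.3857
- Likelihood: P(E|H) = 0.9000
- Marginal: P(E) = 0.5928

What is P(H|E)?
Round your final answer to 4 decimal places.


Using Bayes' theorem:

P(H|E) = P(E|H) × P(H) / P(E)
       = 0.9000 × 0.3857 / 0.5928
       = 0.34713000 / 0.5928
       = 0.5856

The evidence strengthens our belief in H.
Prior: 0.3857 → Posterior: 0.5856


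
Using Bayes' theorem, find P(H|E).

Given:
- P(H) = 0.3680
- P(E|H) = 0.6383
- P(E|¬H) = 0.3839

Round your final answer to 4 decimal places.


Bayes' theorem: P(H|E) = P(E|H) × P(H) / P(E)

Step 1: Calculate P(E) using law of total probability
P(E) = P(E|H)P(H) + P(E|¬H)P(¬H)
     = 0.6383 × 0.3680 + 0.3839 × 0.6320
     = 0.23489440 + 0.24262480
     = 0.47751920

Step 2: Apply Bayes' theorem
P(H|E) = P(E|H) × P(H) / P(E)
       = 0.23489440 / 0.47751920
       = 0.4919


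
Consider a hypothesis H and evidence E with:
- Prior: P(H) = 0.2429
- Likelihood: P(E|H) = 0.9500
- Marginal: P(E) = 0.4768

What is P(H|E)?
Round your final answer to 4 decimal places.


Using Bayes' theorem:

P(H|E) = P(E|H) × P(H) / P(E)
       = 0.9500 × 0.2429 / 0.4768
       = 0.23075500 / 0.4768
       = 0.4840

The evidence strengthens our belief in H.
Prior: 0.2429 → Posterior: 0.4840


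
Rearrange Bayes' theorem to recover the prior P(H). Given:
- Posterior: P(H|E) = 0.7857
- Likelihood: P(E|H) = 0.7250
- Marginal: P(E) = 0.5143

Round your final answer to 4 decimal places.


From Bayes' theorem: P(H|E) = P(E|H) × P(H) / P(E)

Rearranging for P(H):
P(H) = P(H|E) × P(E) / P(E|H)
     = 0.7857 × 0.5143 / 0.7250
     = 0.40408551 / 0.7250
     = 0.5574


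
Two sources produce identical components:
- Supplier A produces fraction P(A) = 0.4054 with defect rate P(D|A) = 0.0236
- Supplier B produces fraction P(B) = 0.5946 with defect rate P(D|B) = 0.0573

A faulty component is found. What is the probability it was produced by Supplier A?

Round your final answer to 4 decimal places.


Let A = from Supplier A, D = faulty

Given:
- P(A) = 0.4054, P(B) = 0.5946
- P(D|A) = 0.0236, P(D|B) = 0.0573

Step 1: Find P(D)
P(D) = P(D|A)P(A) + P(D|B)P(B)
     = 0.0236 × 0.4054 + 0.0573 × 0.5946
     = 0.00956744 + 0.03407058
     = 0.04363802

Step 2: Apply Bayes' theorem
P(A|D) = P(D|A)P(A) / P(D)
       = 0.00956744 / 0.04363802
       = 0.2192


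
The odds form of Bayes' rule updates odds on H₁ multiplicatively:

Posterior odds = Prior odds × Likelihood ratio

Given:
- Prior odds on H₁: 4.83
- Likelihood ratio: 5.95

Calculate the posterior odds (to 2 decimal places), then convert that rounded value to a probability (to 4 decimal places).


Step 1: Calculate posterior odds
Posterior odds = Prior odds × LR
               = 4.83 × 5.95
               = 28.74

Step 2: Convert to probability
P(H₁|E) = Posterior odds / (1 + Posterior odds)
       = 28.74 / (1 + 28.74)
       = 28.74 / 29.74
       = 0.9664

The evidence increased P(H₁) from 0.8285 to 0.9664.


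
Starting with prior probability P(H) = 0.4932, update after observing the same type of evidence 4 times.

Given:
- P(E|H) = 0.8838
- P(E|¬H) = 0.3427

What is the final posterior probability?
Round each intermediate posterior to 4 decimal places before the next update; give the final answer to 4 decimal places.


Sequential Bayesian updating:

Initial prior: P(H) = 0.4932

Update 1:
  P(E) = 0.8838 × 0.4932 + 0.3427 × 0.5068 = 0.43589016 + 0.17368036 = 0.60957052
  P(H|E) = 0.43589016 / 0.60957052 = 0.7151

Update 2:
  P(E) = 0.8838 × 0.7151 + 0.3427 × 0.2849 = 0.63200538 + 0.09763523 = 0.72964061
  P(H|E) = 0.63200538 / 0.72964061 = 0.8662

Update 3:
  P(E) = 0.8838 × 0.8662 + 0.3427 × 0.1338 = 0.76554756 + 0.04585326 = 0.81140082
  P(H|E) = 0.76554756 / 0.81140082 = 0.9435

Update 4:
  P(E) = 0.8838 × 0.9435 + 0.3427 × 0.0565 = 0.83386530 + 0.01936255 = 0.85322785
  P(H|E) = 0.83386530 / 0.85322785 = 0.9773

Final posterior: 0.9773


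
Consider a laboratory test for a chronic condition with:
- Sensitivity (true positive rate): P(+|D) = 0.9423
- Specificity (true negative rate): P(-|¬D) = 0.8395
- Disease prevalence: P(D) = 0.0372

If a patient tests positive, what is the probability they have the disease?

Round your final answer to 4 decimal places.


Let D = has disease, + = positive test

Given:
- P(D) = 0.0372 (prevalence)
- P(+|D) = 0.9423 (sensitivity)
- P(-|¬D) = 0.8395 (specificity)
- P(+|¬D) = 0.1605 (false positive rate = 1 - specificity)

Step 1: Find P(+)
P(+) = P(+|D)P(D) + P(+|¬D)P(¬D)
     = 0.9423 × 0.0372 + 0.1605 × 0.9628
     = 0.03505356 + 0.15452940
     = 0.18958296

Step 2: Apply Bayes' theorem for P(D|+)
P(D|+) = P(+|D)P(D) / P(+)
       = 0.03505356 / 0.18958296
       = 0.1849


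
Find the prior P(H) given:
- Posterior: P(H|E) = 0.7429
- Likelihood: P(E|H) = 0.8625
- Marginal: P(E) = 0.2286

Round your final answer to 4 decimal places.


From Bayes' theorem: P(H|E) = P(E|H) × P(H) / P(E)

Rearranging for P(H):
P(H) = P(H|E) × P(E) / P(E|H)
     = 0.7429 × 0.2286 / 0.8625
     = 0.16982694 / 0.8625
     = 0.1969


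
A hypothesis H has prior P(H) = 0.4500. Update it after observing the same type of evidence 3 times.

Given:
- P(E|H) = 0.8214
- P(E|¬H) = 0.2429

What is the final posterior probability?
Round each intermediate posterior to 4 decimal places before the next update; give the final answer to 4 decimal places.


Sequential Bayesian updating:

Initial prior: P(H) = 0.4500

Update 1:
  P(E) = 0.8214 × 0.4500 + 0.2429 × 0.5500 = 0.36963000 + 0.13359500 = 0.50322500
  P(H|E) = 0.36963000 / 0.50322500 = 0.7345

Update 2:
  P(E) = 0.8214 × 0.7345 + 0.2429 × 0.2655 = 0.60331830 + 0.06448995 = 0.66780825
  P(H|E) = 0.60331830 / 0.66780825 = 0.9034

Update 3:
  P(E) = 0.8214 × 0.9034 + 0.2429 × 0.0966 = 0.74205276 + 0.02346414 = 0.76551690
  P(H|E) = 0.74205276 / 0.76551690 = 0.9693

Final posterior: 0.9693


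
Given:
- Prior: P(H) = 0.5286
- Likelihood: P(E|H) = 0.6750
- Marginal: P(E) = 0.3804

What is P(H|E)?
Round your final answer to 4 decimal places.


Using Bayes' theorem:

P(H|E) = P(E|H) × P(H) / P(E)
       = 0.6750 × 0.5286 / 0.3804
       = 0.35680500 / 0.3804
       = 0.9380

The evidence strengthens our belief in H.
Prior: 0.5286 → Posterior: 0.9380


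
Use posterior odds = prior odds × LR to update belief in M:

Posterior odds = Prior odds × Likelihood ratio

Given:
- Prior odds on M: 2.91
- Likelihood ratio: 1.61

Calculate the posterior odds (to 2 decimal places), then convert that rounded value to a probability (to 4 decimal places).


Step 1: Calculate posterior odds
Posterior odds = Prior odds × LR
               = 2.91 × 1.61
               = 4.69

Step 2: Convert to probability
P(M|E) = Posterior odds / (1 + Posterior odds)
       = 4.69 / (1 + 4.69)
       = 4.69 / 5.69
       = 0.8243

The evidence increased P(M) from 0.7442 to 0.8243.


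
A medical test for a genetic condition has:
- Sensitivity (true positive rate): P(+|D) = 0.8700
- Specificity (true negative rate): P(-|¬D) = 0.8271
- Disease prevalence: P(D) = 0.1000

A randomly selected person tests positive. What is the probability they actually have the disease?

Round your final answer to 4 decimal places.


Let D = has disease, + = positive test

Given:
- P(D) = 0.1000 (prevalence)
- P(+|D) = 0.8700 (sensitivity)
- P(-|¬D) = 0.8271 (specificity)
- P(+|¬D) = 0.1729 (false positive rate = 1 - specificity)

Step 1: Find P(+)
P(+) = P(+|D)P(D) + P(+|¬D)P(¬D)
     = 0.8700 × 0.1000 + 0.1729 × 0.9000
     = 0.08700000 + 0.15561000
     = 0.24261000

Step 2: Apply Bayes' theorem for P(D|+)
P(D|+) = P(+|D)P(D) / P(+)
       = 0.08700000 / 0.24261000
       = 0.3586


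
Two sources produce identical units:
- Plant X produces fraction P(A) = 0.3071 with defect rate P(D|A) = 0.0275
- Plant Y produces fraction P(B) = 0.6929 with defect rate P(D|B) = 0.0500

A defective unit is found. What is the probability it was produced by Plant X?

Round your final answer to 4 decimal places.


Let A = from Plant X, D = defective

Given:
- P(A) = 0.3071, P(B) = 0.6929
- P(D|A) = 0.0275, P(D|B) = 0.0500

Step 1: Find P(D)
P(D) = P(D|A)P(A) + P(D|B)P(B)
     = 0.0275 × 0.3071 + 0.0500 × 0.6929
     = 0.00844525 + 0.03464500
     = 0.04309025

Step 2: Apply Bayes' theorem
P(A|D) = P(D|A)P(A) / P(D)
       = 0.00844525 / 0.04309025
       = 0.1960
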